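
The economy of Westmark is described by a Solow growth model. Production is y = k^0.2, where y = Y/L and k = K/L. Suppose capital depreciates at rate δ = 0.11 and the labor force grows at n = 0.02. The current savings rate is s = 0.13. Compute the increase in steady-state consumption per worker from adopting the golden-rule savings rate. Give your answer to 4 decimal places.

Capital per worker breaks even when investment replaces (n + δ)·k; here n + δ = 0.13.
Current steady state (s = 0.13): k* = (0.13/0.13)^(1/0.8) ≈ 1.0000, y* = 1.0000^0.2 ≈ 1.0000, c* = (1−0.13)·1.0000 ≈ 0.8700.
Golden rule sets MPK = n+δ: 0.2·k^(0.2−1) = 0.13, so k_gold = (0.2/0.13)^(1/0.8) ≈ 1.7134.
y_gold = 1.7134^0.2 ≈ 1.1137, c_gold = y_gold − 0.13·k_gold ≈ 0.8910.
Gain: Δc = 0.8910 − 0.8700 ≈ 0.0210.

Δc ≈ 0.0210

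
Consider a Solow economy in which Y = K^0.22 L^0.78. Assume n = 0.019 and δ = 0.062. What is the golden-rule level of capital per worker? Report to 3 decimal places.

k_gold ≈ 3.600

Break-even investment rate: n + δ = 0.019 + 0.062 = 0.081.
Maximizing c = f(k) − (n+δ)·k gives f'(k) = n+δ, i.e. 0.22·k^(0.22−1) = 0.081, so k_gold = (0.22/0.081)^(1/0.78) ≈ 3.6002.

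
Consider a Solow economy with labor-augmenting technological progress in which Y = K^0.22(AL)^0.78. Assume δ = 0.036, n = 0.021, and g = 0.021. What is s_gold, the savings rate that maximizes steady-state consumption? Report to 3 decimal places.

s_gold = 0.220

The effective depreciation rate is n + g + δ = 0.021 + 0.021 + 0.036 = 0.078.
At the golden rule MPK = n+g+δ, and in any Cobb-Douglas steady state s = (n+g+δ)·k/y = MPK·k/y = capital's share 0.22.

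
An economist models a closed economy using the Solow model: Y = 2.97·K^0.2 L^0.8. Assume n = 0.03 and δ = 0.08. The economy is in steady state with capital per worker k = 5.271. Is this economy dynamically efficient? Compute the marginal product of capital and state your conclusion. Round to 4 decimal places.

dynamically efficient; MPK ≈ 0.1571

Capital per worker breaks even when investment replaces (n + δ)·k; here n + δ = 0.11.
MPK = 0.2·2.97·k^(0.2−1) = 0.2·2.97·5.271^(-0.8) ≈ 0.1571.
MPK > 0.11, so the economy is dynamically efficient (under-saving).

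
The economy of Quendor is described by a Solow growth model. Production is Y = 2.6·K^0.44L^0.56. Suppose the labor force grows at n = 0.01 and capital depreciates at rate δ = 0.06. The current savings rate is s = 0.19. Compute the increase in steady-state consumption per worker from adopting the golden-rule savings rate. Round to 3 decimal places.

Capital per worker breaks even when investment replaces (n + δ)·k; here n + δ = 0.07.
Current steady state (s = 0.19): k* = (0.19·2.6/0.07)^(1/0.56) ≈ 32.7649, y* = 2.6·32.7649^0.44 ≈ 12.0713, c* = (1−0.19)·12.0713 ≈ 9.7777.
At the golden rule the marginal product of capital equals n+δ: 0.44·2.6·k^(0.44−1) = 0.07. Solving, k_gold = (0.44·2.6/0.07)^(1/0.56) ≈ 146.7767.
y_gold = 2.6·146.7767^0.44 ≈ 23.3508, c_gold = y_gold − 0.07·k_gold ≈ 13.0765.
Gain: Δc = 13.0765 − 9.7777 ≈ 3.2987.

Δc ≈ 3.299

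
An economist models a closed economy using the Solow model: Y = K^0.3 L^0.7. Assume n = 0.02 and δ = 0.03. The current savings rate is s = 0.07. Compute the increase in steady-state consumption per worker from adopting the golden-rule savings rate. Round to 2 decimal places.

Break-even investment rate: n + δ = 0.02 + 0.03 = 0.05.
Current steady state (s = 0.07): k* = (0.07/0.05)^(1/0.7) ≈ 1.6172, y* = 1.6172^0.3 ≈ 1.1551, c* = (1−0.07)·1.1551 ≈ 1.0743.
Setting f'(k) = n+δ gives 0.3·k^(0.3−1) = 0.05, hence k_gold = (0.3/0.05)^(1/0.7) ≈ 12.9314.
y_gold = 12.9314^0.3 ≈ 2.1552, c_gold = y_gold − 0.05·k_gold ≈ 1.5087.
Gain: Δc = 1.5087 − 1.0743 ≈ 0.4344.

Δc ≈ 0.43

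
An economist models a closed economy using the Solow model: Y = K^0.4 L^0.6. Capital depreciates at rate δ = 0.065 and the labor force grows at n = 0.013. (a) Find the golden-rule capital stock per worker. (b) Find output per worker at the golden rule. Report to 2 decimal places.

(a) k_gold ≈ 15.25; (b) y_gold ≈ 2.97

Capital per worker breaks even when investment replaces (n + δ)·k; here n + δ = 0.078.
At the golden rule the marginal product of capital equals n+δ: 0.4·k^(0.4−1) = 0.078. Solving, k_gold = (0.4/0.078)^(1/0.6) ≈ 15.2502.
y_gold = 15.2502^0.4 ≈ 2.9738.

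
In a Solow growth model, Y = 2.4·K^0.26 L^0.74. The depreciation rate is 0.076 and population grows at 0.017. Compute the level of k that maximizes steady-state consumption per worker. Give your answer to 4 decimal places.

Capital per worker breaks even when investment replaces (n + δ)·k; here n + δ = 0.093.
Golden rule sets MPK = n+δ: 0.26·2.4·k^(0.26−1) = 0.093, so k_gold = (0.26·2.4/0.093)^(1/0.74) ≈ 13.0968.

k_gold ≈ 13.0968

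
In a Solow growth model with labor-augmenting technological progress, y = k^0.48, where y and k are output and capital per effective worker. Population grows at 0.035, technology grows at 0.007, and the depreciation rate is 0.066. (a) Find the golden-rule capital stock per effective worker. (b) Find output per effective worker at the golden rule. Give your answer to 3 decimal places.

n + g + δ = 0.035 + 0.007 + 0.066 = 0.108.
Setting f'(k) = n+g+δ gives 0.48·k^(0.48−1) = 0.108, hence k_gold = (0.48/0.108)^(1/0.52) ≈ 17.6118.
y_gold = 17.6118^0.48 ≈ 3.9626.

(a) k_gold ≈ 17.612; (b) y_gold ≈ 3.963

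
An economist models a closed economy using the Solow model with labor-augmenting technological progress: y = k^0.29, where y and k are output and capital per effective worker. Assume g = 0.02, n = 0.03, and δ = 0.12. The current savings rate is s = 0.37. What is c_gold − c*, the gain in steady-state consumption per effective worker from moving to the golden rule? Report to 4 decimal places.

Δc ≈ 0.0175

Capital per effective worker breaks even when investment replaces (n + g + δ)·k; here n + g + δ = 0.17.
Current steady state (s = 0.37): k* = (0.37/0.17)^(1/0.71) ≈ 2.9903, y* = 2.9903^0.29 ≈ 1.3739, c* = (1−0.37)·1.3739 ≈ 0.8656.
At the golden rule the marginal product of capital equals n+g+δ: 0.29·k^(0.29−1) = 0.17. Solving, k_gold = (0.29/0.17)^(1/0.71) ≈ 2.1217.
y_gold = 2.1217^0.29 ≈ 1.2438, c_gold = y_gold − 0.17·k_gold ≈ 0.8831.
Gain: Δc = 0.8831 − 0.8656 ≈ 0.0175.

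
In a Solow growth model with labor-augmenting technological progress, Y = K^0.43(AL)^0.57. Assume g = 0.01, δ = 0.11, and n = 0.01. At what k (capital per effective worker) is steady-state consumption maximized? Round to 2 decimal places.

k_gold ≈ 8.16

n + g + δ = 0.01 + 0.01 + 0.11 = 0.13.
Golden rule sets MPK = n+g+δ: 0.43·k^(0.43−1) = 0.13, so k_gold = (0.43/0.13)^(1/0.57) ≈ 8.1554.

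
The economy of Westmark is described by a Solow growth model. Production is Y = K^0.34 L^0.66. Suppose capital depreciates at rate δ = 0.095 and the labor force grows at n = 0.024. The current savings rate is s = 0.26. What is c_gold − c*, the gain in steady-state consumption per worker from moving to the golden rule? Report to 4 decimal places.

n + δ = 0.024 + 0.095 = 0.119.
Current steady state (s = 0.26): k* = (0.26/0.119)^(1/0.66) ≈ 3.2680, y* = 3.2680^0.34 ≈ 1.4957, c* = (1−0.26)·1.4957 ≈ 1.1068.
Maximizing c = f(k) − (n+δ)·k gives f'(k) = n+δ, i.e. 0.34·k^(0.34−1) = 0.119, so k_gold = (0.34/0.119)^(1/0.66) ≈ 4.9069.
y_gold = 4.9069^0.34 ≈ 1.7174, c_gold = y_gold − 0.119·k_gold ≈ 1.1335.
Gain: Δc = 1.1335 − 1.1068 ≈ 0.0266.

Δc ≈ 0.0266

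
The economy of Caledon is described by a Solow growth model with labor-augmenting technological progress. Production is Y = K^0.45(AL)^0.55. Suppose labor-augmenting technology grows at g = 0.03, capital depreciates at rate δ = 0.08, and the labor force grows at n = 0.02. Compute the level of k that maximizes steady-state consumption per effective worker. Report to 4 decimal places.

The effective depreciation rate is n + g + δ = 0.02 + 0.03 + 0.08 = 0.13.
Maximizing c = f(k) − (n+g+δ)·k gives f'(k) = n+g+δ, i.e. 0.45·k^(0.45−1) = 0.13, so k_gold = (0.45/0.13)^(1/0.55) ≈ 9.5607.

k_gold ≈ 9.5607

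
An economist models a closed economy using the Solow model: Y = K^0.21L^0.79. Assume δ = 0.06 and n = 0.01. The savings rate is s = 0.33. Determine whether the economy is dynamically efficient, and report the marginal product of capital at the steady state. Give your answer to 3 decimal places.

dynamically inefficient; MPK ≈ 0.045

Break-even investment rate: n + δ = 0.01 + 0.06 = 0.07.
Steady-state k*: s·k^0.21 = 0.07·k gives k* = (0.33/0.07)^(1/0.79) ≈ 7.1191.
MPK = 0.21·7.1191^(-0.79) ≈ 0.0445.
MPK < n+δ = 0.07, so the economy is dynamically inefficient (over-saving).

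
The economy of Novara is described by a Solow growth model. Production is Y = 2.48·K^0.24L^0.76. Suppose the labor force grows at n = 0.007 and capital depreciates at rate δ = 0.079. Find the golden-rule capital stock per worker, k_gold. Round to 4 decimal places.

The effective depreciation rate is n + δ = 0.007 + 0.079 = 0.086.
Golden rule sets MPK = n+δ: 0.24·2.48·k^(0.24−1) = 0.086, so k_gold = (0.24·2.48/0.086)^(1/0.76) ≈ 12.7491.

k_gold ≈ 12.7491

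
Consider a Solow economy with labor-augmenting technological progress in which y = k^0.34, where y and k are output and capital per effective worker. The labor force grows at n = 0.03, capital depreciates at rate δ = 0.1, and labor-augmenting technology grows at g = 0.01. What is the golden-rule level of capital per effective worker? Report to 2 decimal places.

k_gold ≈ 3.84

n + g + δ = 0.03 + 0.01 + 0.1 = 0.14.
Setting f'(k) = n+g+δ gives 0.34·k^(0.34−1) = 0.14, hence k_gold = (0.34/0.14)^(1/0.66) ≈ 3.8359.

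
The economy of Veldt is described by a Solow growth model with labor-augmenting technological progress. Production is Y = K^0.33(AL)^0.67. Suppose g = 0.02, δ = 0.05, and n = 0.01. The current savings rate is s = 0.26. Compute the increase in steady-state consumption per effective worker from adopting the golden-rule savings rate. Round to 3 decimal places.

Δc ≈ 0.024

Break-even investment rate: n + g + δ = 0.01 + 0.02 + 0.05 = 0.08.
Current steady state (s = 0.26): k* = (0.26/0.08)^(1/0.67) ≈ 5.8077, y* = 5.8077^0.33 ≈ 1.7870, c* = (1−0.26)·1.7870 ≈ 1.3224.
At the golden rule the marginal product of capital equals n+g+δ: 0.33·k^(0.33−1) = 0.08. Solving, k_gold = (0.33/0.08)^(1/0.67) ≈ 8.2898.
y_gold = 8.2898^0.33 ≈ 2.0096, c_gold = y_gold − 0.08·k_gold ≈ 1.3465.
Gain: Δc = 1.3465 − 1.3224 ≈ 0.0241.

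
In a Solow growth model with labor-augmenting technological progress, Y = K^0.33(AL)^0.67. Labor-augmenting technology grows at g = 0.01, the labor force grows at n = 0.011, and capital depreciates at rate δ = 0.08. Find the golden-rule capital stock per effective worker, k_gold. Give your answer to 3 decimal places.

Break-even investment rate: n + g + δ = 0.011 + 0.01 + 0.08 = 0.101.
Setting f'(k) = n+g+δ gives 0.33·k^(0.33−1) = 0.101, hence k_gold = (0.33/0.101)^(1/0.67) ≈ 5.8540.

k_gold ≈ 5.854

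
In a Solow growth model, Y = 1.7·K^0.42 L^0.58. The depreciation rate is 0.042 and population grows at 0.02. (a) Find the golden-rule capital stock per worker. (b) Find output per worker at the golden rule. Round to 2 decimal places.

The effective depreciation rate is n + δ = 0.02 + 0.042 = 0.062.
At the golden rule the marginal product of capital equals n+δ: 0.42·1.7·k^(0.42−1) = 0.062. Solving, k_gold = (0.42·1.7/0.062)^(1/0.58) ≈ 67.5832.
y_gold = 1.7·67.5832^0.42 ≈ 9.9766.

(a) k_gold ≈ 67.58; (b) y_gold ≈ 9.98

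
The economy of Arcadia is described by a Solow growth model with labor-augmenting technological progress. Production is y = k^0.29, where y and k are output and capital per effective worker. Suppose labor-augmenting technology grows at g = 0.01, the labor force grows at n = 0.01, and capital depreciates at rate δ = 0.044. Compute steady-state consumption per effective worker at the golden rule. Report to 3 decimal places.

c_gold ≈ 1.316

Break-even investment rate: n + g + δ = 0.01 + 0.01 + 0.044 = 0.064.
Golden rule sets MPK = n+g+δ: 0.29·k^(0.29−1) = 0.064, so k_gold = (0.29/0.064)^(1/0.71) ≈ 8.3994.
y_gold = 8.3994^0.29 ≈ 1.8537.
c_gold = y_gold − (n+g+δ)·k_gold = 1.8537 − 0.064·8.3994 ≈ 1.3161.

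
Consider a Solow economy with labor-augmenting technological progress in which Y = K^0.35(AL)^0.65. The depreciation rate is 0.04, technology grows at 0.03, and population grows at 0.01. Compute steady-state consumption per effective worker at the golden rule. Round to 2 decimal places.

c_gold ≈ 1.44

The effective depreciation rate is n + g + δ = 0.01 + 0.03 + 0.04 = 0.08.
At the golden rule the marginal product of capital equals n+g+δ: 0.35·k^(0.35−1) = 0.08. Solving, k_gold = (0.35/0.08)^(1/0.65) ≈ 9.6855.
y_gold = 9.6855^0.35 ≈ 2.2138.
c_gold = y_gold − (n+g+δ)·k_gold = 2.2138 − 0.08·9.6855 ≈ 1.4390.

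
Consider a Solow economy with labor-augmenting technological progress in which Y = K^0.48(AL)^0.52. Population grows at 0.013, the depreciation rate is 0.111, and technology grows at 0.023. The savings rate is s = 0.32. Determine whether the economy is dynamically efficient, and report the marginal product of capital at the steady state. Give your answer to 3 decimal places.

n + g + δ = 0.013 + 0.023 + 0.111 = 0.147.
Steady-state k*: s·k^0.48 = 0.147·k gives k* = (0.32/0.147)^(1/0.52) ≈ 4.4635.
MPK = 0.48·4.4635^(-0.52) ≈ 0.2205.
MPK > n+g+δ = 0.147, so the economy is dynamically efficient (under-saving).

dynamically efficient; MPK ≈ 0.220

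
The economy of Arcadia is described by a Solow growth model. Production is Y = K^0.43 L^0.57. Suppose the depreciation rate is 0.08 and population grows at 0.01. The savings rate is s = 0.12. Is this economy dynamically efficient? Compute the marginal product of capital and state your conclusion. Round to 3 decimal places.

n + δ = 0.01 + 0.08 = 0.09.
Steady-state k*: s·k^0.43 = 0.09·k gives k* = (0.12/0.09)^(1/0.57) ≈ 1.6565.
MPK = 0.43·1.6565^(-0.57) ≈ 0.3225.
MPK > n+δ = 0.09, so the economy is dynamically efficient (under-saving).

dynamically efficient; MPK ≈ 0.323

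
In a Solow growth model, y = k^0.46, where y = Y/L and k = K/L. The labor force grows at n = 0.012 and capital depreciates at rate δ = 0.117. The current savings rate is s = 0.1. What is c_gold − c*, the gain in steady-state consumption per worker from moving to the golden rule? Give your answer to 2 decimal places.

Δc ≈ 0.87

n + δ = 0.012 + 0.117 = 0.129.
Current steady state (s = 0.1): k* = (0.1/0.129)^(1/0.54) ≈ 0.6240, y* = 0.6240^0.46 ≈ 0.8050, c* = (1−0.1)·0.8050 ≈ 0.7245.
Golden rule sets MPK = n+δ: 0.46·k^(0.46−1) = 0.129, so k_gold = (0.46/0.129)^(1/0.54) ≈ 10.5326.
y_gold = 10.5326^0.46 ≈ 2.9537, c_gold = y_gold − 0.129·k_gold ≈ 1.5950.
Gain: Δc = 1.5950 − 0.7245 ≈ 0.8705.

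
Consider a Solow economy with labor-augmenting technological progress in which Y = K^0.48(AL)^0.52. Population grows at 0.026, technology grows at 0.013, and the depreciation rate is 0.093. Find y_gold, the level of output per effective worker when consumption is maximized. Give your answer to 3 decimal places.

y_gold ≈ 3.293

The effective depreciation rate is n + g + δ = 0.026 + 0.013 + 0.093 = 0.132.
Golden rule sets MPK = n+g+δ: 0.48·k^(0.48−1) = 0.132, so k_gold = (0.48/0.132)^(1/0.52) ≈ 11.9731.
Output: y_gold = k_gold^0.48 = 11.9731^0.48 ≈ 3.2926.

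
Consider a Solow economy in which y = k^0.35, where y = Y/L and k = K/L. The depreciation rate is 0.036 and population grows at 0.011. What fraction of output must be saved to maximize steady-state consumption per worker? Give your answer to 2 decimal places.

Capital per worker breaks even when investment replaces (n + δ)·k; here n + δ = 0.047.
At the golden rule MPK = n+δ, and in any Cobb-Douglas steady state s = (n+δ)·k/y = MPK·k/y = capital's share 0.35.

s_gold = 0.35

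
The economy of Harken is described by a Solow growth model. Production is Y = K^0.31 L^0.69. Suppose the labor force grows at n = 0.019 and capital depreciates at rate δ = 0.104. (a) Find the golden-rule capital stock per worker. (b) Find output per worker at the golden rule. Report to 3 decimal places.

(a) k_gold ≈ 3.818; (b) y_gold ≈ 1.515

Capital per worker breaks even when investment replaces (n + δ)·k; here n + δ = 0.123.
At the golden rule the marginal product of capital equals n+δ: 0.31·k^(0.31−1) = 0.123. Solving, k_gold = (0.31/0.123)^(1/0.69) ≈ 3.8179.
y_gold = 3.8179^0.31 ≈ 1.5148.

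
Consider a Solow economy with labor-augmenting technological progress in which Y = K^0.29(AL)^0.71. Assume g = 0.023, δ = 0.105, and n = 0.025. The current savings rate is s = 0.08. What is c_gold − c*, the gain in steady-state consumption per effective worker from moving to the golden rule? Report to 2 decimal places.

Break-even investment rate: n + g + δ = 0.025 + 0.023 + 0.105 = 0.153.
Current steady state (s = 0.08): k* = (0.08/0.153)^(1/0.71) ≈ 0.4012, y* = 0.4012^0.29 ≈ 0.7673, c* = (1−0.08)·0.7673 ≈ 0.7059.
Maximizing c = f(k) − (n+g+δ)·k gives f'(k) = n+g+δ, i.e. 0.29·k^(0.29−1) = 0.153, so k_gold = (0.29/0.153)^(1/0.71) ≈ 2.4611.
y_gold = 2.4611^0.29 ≈ 1.2985, c_gold = y_gold − 0.153·k_gold ≈ 0.9219.
Gain: Δc = 0.9219 − 0.7059 ≈ 0.2160.

Δc ≈ 0.22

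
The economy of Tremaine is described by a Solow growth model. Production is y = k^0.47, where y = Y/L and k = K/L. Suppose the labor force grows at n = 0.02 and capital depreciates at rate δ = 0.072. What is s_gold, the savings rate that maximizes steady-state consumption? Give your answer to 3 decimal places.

Capital per worker breaks even when investment replaces (n + δ)·k; here n + δ = 0.092.
At the golden rule MPK = n+δ, and in any Cobb-Douglas steady state s = (n+δ)·k/y = MPK·k/y = capital's share 0.47.

s_gold = 0.470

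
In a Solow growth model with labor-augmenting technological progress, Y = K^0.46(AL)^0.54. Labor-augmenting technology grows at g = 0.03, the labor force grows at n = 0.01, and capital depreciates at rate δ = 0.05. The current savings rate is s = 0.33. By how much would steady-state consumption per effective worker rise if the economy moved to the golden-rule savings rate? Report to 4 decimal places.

Δc ≈ 0.1409

Break-even investment rate: n + g + δ = 0.01 + 0.03 + 0.05 = 0.09.
Current steady state (s = 0.33): k* = (0.33/0.09)^(1/0.54) ≈ 11.0904, y* = 11.0904^0.46 ≈ 3.0247, c* = (1−0.33)·3.0247 ≈ 2.0265.
At the golden rule the marginal product of capital equals n+g+δ: 0.46·k^(0.46−1) = 0.09. Solving, k_gold = (0.46/0.09)^(1/0.54) ≈ 20.5147.
y_gold = 20.5147^0.46 ≈ 4.0137, c_gold = y_gold − 0.09·k_gold ≈ 2.1674.
Gain: Δc = 2.1674 − 2.0265 ≈ 0.1409.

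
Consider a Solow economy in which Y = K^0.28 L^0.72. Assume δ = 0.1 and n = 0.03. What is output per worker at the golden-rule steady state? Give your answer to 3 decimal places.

Break-even investment rate: n + δ = 0.03 + 0.1 = 0.13.
At the golden rule the marginal product of capital equals n+δ: 0.28·k^(0.28−1) = 0.13. Solving, k_gold = (0.28/0.13)^(1/0.72) ≈ 2.9027.
Output: y_gold = k_gold^0.28 = 2.9027^0.28 ≈ 1.3477.

y_gold ≈ 1.348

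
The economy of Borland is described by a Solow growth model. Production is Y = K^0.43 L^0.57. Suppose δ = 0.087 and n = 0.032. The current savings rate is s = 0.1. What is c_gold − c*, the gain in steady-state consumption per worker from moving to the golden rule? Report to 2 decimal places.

Δc ≈ 0.71

The effective depreciation rate is n + δ = 0.032 + 0.087 = 0.119.
Current steady state (s = 0.1): k* = (0.1/0.119)^(1/0.57) ≈ 0.7370, y* = 0.7370^0.43 ≈ 0.8770, c* = (1−0.1)·0.8770 ≈ 0.7893.
Golden rule sets MPK = n+δ: 0.43·k^(0.43−1) = 0.119, so k_gold = (0.43/0.119)^(1/0.57) ≈ 9.5238.
y_gold = 9.5238^0.43 ≈ 2.6357, c_gold = y_gold − 0.119·k_gold ≈ 1.5023.
Gain: Δc = 1.5023 − 0.7893 ≈ 0.7130.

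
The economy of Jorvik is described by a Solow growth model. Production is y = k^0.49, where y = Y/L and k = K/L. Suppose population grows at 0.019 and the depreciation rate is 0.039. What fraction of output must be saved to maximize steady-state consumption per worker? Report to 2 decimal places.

Capital per worker breaks even when investment replaces (n + δ)·k; here n + δ = 0.058.
At the golden rule MPK = n+δ, and in any Cobb-Douglas steady state s = (n+δ)·k/y = MPK·k/y = capital's share 0.49.

s_gold = 0.49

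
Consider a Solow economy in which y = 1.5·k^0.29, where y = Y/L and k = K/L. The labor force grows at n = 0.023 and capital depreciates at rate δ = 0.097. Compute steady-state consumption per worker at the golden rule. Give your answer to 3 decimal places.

n + δ = 0.023 + 0.097 = 0.12.
Golden rule sets MPK = n+δ: 0.29·1.5·k^(0.29−1) = 0.12, so k_gold = (0.29·1.5/0.12)^(1/0.71) ≈ 6.1342.
y_gold = 1.5·6.1342^0.29 ≈ 2.5383.
c_gold = y_gold − (n+δ)·k_gold = 2.5383 − 0.12·6.1342 ≈ 1.8022.

c_gold ≈ 1.802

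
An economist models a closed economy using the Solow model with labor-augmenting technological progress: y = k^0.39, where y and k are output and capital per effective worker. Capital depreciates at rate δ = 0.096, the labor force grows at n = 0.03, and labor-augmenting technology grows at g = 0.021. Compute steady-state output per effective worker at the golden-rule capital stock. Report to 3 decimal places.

The effective depreciation rate is n + g + δ = 0.03 + 0.021 + 0.096 = 0.147.
Setting f'(k) = n+g+δ gives 0.39·k^(0.39−1) = 0.147, hence k_gold = (0.39/0.147)^(1/0.61) ≈ 4.9507.
Output: y_gold = k_gold^0.39 = 4.9507^0.39 ≈ 1.8660.

y_gold ≈ 1.866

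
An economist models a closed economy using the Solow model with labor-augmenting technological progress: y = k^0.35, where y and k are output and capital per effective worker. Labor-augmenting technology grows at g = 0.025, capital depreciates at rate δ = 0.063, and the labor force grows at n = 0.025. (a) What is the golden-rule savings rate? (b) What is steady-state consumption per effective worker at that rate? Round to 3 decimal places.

(a) s_gold = 0.350; (b) c_gold ≈ 1.195

The effective depreciation rate is n + g + δ = 0.025 + 0.025 + 0.063 = 0.113.
For Cobb-Douglas, s_gold equals capital's share: s_gold = 0.35.
Setting f'(k) = n+g+δ gives 0.35·k^(0.35−1) = 0.113, hence k_gold = (0.35/0.113)^(1/0.65) ≈ 5.6934.
y_gold = 5.6934^0.35 ≈ 1.8381; c_gold = (1−0.35)·y_gold ≈ 1.1948.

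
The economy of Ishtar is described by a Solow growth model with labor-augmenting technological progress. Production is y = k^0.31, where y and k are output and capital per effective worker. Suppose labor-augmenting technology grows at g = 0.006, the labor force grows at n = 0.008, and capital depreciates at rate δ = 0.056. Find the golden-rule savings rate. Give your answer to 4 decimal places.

s_gold = 0.3100

Break-even investment rate: n + g + δ = 0.008 + 0.006 + 0.056 = 0.07.
At the golden rule MPK = n+g+δ, and in any Cobb-Douglas steady state s = (n+g+δ)·k/y = MPK·k/y = capital's share 0.31.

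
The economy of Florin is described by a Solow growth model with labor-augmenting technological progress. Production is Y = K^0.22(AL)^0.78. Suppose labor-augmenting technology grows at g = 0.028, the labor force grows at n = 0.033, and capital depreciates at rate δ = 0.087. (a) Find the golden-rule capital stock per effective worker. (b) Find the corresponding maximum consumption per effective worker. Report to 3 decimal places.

(a) k_gold ≈ 1.662; (b) c_gold ≈ 0.872

Break-even investment rate: n + g + δ = 0.033 + 0.028 + 0.087 = 0.148.
Setting f'(k) = n+g+δ gives 0.22·k^(0.22−1) = 0.148, hence k_gold = (0.22/0.148)^(1/0.78) ≈ 1.6623.
y_gold = 1.6623^0.22 ≈ 1.1183; c_gold = y_gold − 0.148·k_gold ≈ 0.8723.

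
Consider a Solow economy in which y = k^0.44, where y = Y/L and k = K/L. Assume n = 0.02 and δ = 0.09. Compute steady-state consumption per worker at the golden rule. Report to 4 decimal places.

c_gold ≈ 1.6643

Break-even investment rate: n + δ = 0.02 + 0.09 = 0.11.
Golden rule sets MPK = n+δ: 0.44·k^(0.44−1) = 0.11, so k_gold = (0.44/0.11)^(1/0.56) ≈ 11.8880.
y_gold = 11.8880^0.44 ≈ 2.9720.
c_gold = y_gold − (n+δ)·k_gold = 2.9720 − 0.11·11.8880 ≈ 1.6643.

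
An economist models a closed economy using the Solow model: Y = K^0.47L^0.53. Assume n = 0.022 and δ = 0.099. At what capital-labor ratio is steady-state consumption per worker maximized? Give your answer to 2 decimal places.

n + δ = 0.022 + 0.099 = 0.121.
At the golden rule the marginal product of capital equals n+δ: 0.47·k^(0.47−1) = 0.121. Solving, k_gold = (0.47/0.121)^(1/0.53) ≈ 12.9393.

k_gold ≈ 12.94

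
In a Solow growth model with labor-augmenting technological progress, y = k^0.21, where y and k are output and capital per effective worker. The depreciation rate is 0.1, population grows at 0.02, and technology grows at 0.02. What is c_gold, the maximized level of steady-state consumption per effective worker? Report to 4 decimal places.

The effective depreciation rate is n + g + δ = 0.02 + 0.02 + 0.1 = 0.14.
Golden rule sets MPK = n+g+δ: 0.21·k^(0.21−1) = 0.14, so k_gold = (0.21/0.14)^(1/0.79) ≈ 1.6707.
y_gold = 1.6707^0.21 ≈ 1.1138.
c_gold = y_gold − (n+g+δ)·k_gold = 1.1138 − 0.14·1.6707 ≈ 0.8799.

c_gold ≈ 0.8799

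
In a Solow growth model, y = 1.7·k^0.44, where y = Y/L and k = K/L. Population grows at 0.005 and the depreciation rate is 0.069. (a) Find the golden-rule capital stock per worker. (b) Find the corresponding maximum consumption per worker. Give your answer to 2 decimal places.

(a) k_gold ≈ 62.24; (b) c_gold ≈ 5.86

n + δ = 0.005 + 0.069 = 0.074.
Setting f'(k) = n+δ gives 0.44·1.7·k^(0.44−1) = 0.074, hence k_gold = (0.44·1.7/0.074)^(1/0.56) ≈ 62.2377.
y_gold = 1.7·62.2377^0.44 ≈ 10.4672; c_gold = y_gold − 0.074·k_gold ≈ 5.8617.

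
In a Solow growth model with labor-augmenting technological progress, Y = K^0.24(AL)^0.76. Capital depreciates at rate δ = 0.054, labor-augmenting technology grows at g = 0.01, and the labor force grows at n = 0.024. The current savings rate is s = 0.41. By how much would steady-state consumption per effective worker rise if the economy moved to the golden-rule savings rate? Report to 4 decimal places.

Capital per effective worker breaks even when investment replaces (n + g + δ)·k; here n + g + δ = 0.088.
Current steady state (s = 0.41): k* = (0.41/0.088)^(1/0.76) ≈ 7.5743, y* = 7.5743^0.24 ≈ 1.6257, c* = (1−0.41)·1.6257 ≈ 0.9592.
Setting f'(k) = n+g+δ gives 0.24·k^(0.24−1) = 0.088, hence k_gold = (0.24/0.088)^(1/0.76) ≈ 3.7439.
y_gold = 3.7439^0.24 ≈ 1.3728, c_gold = y_gold − 0.088·k_gold ≈ 1.0433.
Gain: Δc = 1.0433 − 0.9592 ≈ 0.0841.

Δc ≈ 0.0841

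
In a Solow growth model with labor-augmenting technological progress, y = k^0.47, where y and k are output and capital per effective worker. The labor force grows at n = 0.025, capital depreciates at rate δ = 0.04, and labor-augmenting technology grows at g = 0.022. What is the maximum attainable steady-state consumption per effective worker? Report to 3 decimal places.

Break-even investment rate: n + g + δ = 0.025 + 0.022 + 0.04 = 0.087.
Setting f'(k) = n+g+δ gives 0.47·k^(0.47−1) = 0.087, hence k_gold = (0.47/0.087)^(1/0.53) ≈ 24.1115.
y_gold = 24.1115^0.47 ≈ 4.4632.
c_gold = y_gold − (n+g+δ)·k_gold = 4.4632 − 0.087·24.1115 ≈ 2.3655.

c_gold ≈ 2.365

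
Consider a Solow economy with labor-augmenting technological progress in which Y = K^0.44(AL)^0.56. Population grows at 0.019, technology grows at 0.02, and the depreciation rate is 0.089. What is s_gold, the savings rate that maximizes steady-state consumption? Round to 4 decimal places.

n + g + δ = 0.019 + 0.02 + 0.089 = 0.128.
At the golden rule MPK = n+g+δ, and in any Cobb-Douglas steady state s = (n+g+δ)·k/y = MPK·k/y = capital's share 0.44.

s_gold = 0.4400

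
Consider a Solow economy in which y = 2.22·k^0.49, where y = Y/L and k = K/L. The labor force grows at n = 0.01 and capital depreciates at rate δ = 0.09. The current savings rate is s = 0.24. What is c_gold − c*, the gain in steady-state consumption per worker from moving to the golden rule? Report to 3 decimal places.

Δc ≈ 2.797

Capital per worker breaks even when investment replaces (n + δ)·k; here n + δ = 0.1.
Current steady state (s = 0.24): k* = (0.24·2.22/0.1)^(1/0.51) ≈ 26.5849, y* = 2.22·26.5849^0.49 ≈ 11.0771, c* = (1−0.24)·11.0771 ≈ 8.4186.
Setting f'(k) = n+δ gives 0.49·2.22·k^(0.49−1) = 0.1, hence k_gold = (0.49·2.22/0.1)^(1/0.51) ≈ 107.7579.
y_gold = 2.22·107.7579^0.49 ≈ 21.9914, c_gold = y_gold − 0.1·k_gold ≈ 11.2156.
Gain: Δc = 11.2156 − 8.4186 ≈ 2.7971.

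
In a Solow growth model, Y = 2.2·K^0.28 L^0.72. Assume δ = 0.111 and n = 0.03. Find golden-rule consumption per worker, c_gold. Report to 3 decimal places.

Capital per worker breaks even when investment replaces (n + δ)·k; here n + δ = 0.141.
Setting f'(k) = n+δ gives 0.28·2.2·k^(0.28−1) = 0.141, hence k_gold = (0.28·2.2/0.141)^(1/0.72) ≈ 7.7516.
y_gold = 2.2·7.7516^0.28 ≈ 3.9035.
c_gold = y_gold − (n+δ)·k_gold = 3.9035 − 0.141·7.7516 ≈ 2.8105.

c_gold ≈ 2.811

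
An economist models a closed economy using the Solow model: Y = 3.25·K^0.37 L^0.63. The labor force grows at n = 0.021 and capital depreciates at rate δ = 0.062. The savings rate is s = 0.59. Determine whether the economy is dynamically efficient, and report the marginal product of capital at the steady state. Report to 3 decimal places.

dynamically inefficient; MPK ≈ 0.052

Capital per worker breaks even when investment replaces (n + δ)·k; here n + δ = 0.083.
Steady-state k*: s·A·k^0.37 = 0.083·k gives k* = (0.59·3.25/0.083)^(1/0.63) ≈ 146.0614.
MPK = 0.37·3.25·146.0614^(-0.63) ≈ 0.0521.
MPK < n+δ = 0.083, so the economy is dynamically inefficient (over-saving).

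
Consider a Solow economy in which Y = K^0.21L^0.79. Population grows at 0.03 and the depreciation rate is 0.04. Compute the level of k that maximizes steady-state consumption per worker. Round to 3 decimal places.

k_gold ≈ 4.017

Capital per worker breaks even when investment replaces (n + δ)·k; here n + δ = 0.07.
Setting f'(k) = n+δ gives 0.21·k^(0.21−1) = 0.07, hence k_gold = (0.21/0.07)^(1/0.79) ≈ 4.0175.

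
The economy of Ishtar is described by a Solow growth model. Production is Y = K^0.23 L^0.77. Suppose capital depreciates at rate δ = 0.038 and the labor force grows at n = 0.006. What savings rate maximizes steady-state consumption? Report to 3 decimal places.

s_gold = 0.230

n + δ = 0.006 + 0.038 = 0.044.
At the golden rule MPK = n+δ, and in any Cobb-Douglas steady state s = (n+δ)·k/y = MPK·k/y = capital's share 0.23.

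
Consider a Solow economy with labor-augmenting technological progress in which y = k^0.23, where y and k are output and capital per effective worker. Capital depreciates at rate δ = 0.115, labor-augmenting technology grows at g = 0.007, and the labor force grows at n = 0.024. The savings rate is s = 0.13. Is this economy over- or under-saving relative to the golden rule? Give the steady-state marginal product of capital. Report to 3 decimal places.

The effective depreciation rate is n + g + δ = 0.024 + 0.007 + 0.115 = 0.146.
Steady-state k*: s·k^0.23 = 0.146·k gives k* = (0.13/0.146)^(1/0.77) ≈ 0.8601.
MPK = 0.23·0.8601^(-0.77) ≈ 0.2583.
MPK > n+g+δ = 0.146, so the economy is dynamically efficient (under-saving).

under-saving; MPK ≈ 0.258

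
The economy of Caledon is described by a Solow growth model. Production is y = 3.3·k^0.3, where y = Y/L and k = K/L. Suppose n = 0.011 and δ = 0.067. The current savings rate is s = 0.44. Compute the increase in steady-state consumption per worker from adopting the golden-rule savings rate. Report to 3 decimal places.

Δc ≈ 0.393

n + δ = 0.011 + 0.067 = 0.078.
Current steady state (s = 0.44): k* = (0.44·3.3/0.078)^(1/0.7) ≈ 65.1783, y* = 3.3·65.1783^0.3 ≈ 11.5543, c* = (1−0.44)·11.5543 ≈ 6.4704.
Setting f'(k) = n+δ gives 0.3·3.3·k^(0.3−1) = 0.078, hence k_gold = (0.3·3.3/0.078)^(1/0.7) ≈ 37.7126.
y_gold = 3.3·37.7126^0.3 ≈ 9.8053, c_gold = y_gold − 0.078·k_gold ≈ 6.8637.
Gain: Δc = 6.8637 − 6.4704 ≈ 0.3933.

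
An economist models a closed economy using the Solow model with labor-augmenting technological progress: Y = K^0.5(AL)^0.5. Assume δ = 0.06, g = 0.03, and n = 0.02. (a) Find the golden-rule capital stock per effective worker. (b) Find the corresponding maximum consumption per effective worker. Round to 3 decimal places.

Break-even investment rate: n + g + δ = 0.02 + 0.03 + 0.06 = 0.11.
At the golden rule the marginal product of capital equals n+g+δ: 0.5·k^(0.5−1) = 0.11. Solving, k_gold = (0.5/0.11)^(1/0.5) ≈ 20.6612.
y_gold = 20.6612^0.5 ≈ 4.5455; c_gold = y_gold − 0.11·k_gold ≈ 2.2727.

(a) k_gold ≈ 20.661; (b) c_gold ≈ 2.273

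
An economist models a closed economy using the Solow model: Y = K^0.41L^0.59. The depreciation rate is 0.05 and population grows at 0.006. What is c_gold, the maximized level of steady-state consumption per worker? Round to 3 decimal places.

Capital per worker breaks even when investment replaces (n + δ)·k; here n + δ = 0.056.
Golden rule sets MPK = n+δ: 0.41·k^(0.41−1) = 0.056, so k_gold = (0.41/0.056)^(1/0.59) ≈ 29.2023.
y_gold = 29.2023^0.41 ≈ 3.9886.
c_gold = y_gold − (n+δ)·k_gold = 3.9886 − 0.056·29.2023 ≈ 2.3533.

c_gold ≈ 2.353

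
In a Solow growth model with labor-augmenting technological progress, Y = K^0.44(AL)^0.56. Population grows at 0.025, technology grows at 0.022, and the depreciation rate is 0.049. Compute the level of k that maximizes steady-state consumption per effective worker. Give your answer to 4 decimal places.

k_gold ≈ 15.1594

The effective depreciation rate is n + g + δ = 0.025 + 0.022 + 0.049 = 0.096.
Maximizing c = f(k) − (n+g+δ)·k gives f'(k) = n+g+δ, i.e. 0.44·k^(0.44−1) = 0.096, so k_gold = (0.44/0.096)^(1/0.56) ≈ 15.1594.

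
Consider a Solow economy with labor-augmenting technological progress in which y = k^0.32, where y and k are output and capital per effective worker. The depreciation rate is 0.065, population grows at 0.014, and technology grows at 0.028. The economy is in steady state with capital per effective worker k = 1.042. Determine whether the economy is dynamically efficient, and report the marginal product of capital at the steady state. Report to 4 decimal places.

dynamically efficient; MPK ≈ 0.3112

Break-even investment rate: n + g + δ = 0.014 + 0.028 + 0.065 = 0.107.
MPK = 0.32·k^(0.32−1) = 0.32·1.042^(-0.68) ≈ 0.3112.
MPK > 0.107, so the economy is dynamically efficient (under-saving).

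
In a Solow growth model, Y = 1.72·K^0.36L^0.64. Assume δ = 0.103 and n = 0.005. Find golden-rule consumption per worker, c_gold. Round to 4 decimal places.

c_gold ≈ 2.9398

n + δ = 0.005 + 0.103 = 0.108.
At the golden rule the marginal product of capital equals n+δ: 0.36·1.72·k^(0.36−1) = 0.108. Solving, k_gold = (0.36·1.72/0.108)^(1/0.64) ≈ 15.3113.
y_gold = 1.72·15.3113^0.36 ≈ 4.5934.
c_gold = y_gold − (n+δ)·k_gold = 4.5934 − 0.108·15.3113 ≈ 2.9398.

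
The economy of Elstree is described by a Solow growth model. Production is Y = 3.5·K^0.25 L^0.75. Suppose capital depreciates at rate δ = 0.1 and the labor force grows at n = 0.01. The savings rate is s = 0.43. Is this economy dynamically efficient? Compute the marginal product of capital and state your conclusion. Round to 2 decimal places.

dynamically inefficient; MPK ≈ 0.06

The effective depreciation rate is n + δ = 0.01 + 0.1 = 0.11.
Steady-state k*: s·A·k^0.25 = 0.11·k gives k* = (0.43·3.5/0.11)^(1/0.75) ≈ 32.7234.
MPK = 0.25·3.5·32.7234^(-0.75) ≈ 0.0640.
MPK < n+δ = 0.11, so the economy is dynamically inefficient (over-saving).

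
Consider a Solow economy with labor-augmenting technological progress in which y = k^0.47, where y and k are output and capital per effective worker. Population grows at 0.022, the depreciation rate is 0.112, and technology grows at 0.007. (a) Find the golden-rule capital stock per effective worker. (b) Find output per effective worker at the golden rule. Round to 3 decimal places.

(a) k_gold ≈ 9.695; (b) y_gold ≈ 2.909

Break-even investment rate: n + g + δ = 0.022 + 0.007 + 0.112 = 0.141.
Maximizing c = f(k) − (n+g+δ)·k gives f'(k) = n+g+δ, i.e. 0.47·k^(0.47−1) = 0.141, so k_gold = (0.47/0.141)^(1/0.53) ≈ 9.6954.
y_gold = 9.6954^0.47 ≈ 2.9086.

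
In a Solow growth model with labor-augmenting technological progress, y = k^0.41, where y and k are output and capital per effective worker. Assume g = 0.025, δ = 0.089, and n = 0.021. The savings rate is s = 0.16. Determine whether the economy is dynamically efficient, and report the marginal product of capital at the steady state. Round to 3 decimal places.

The effective depreciation rate is n + g + δ = 0.021 + 0.025 + 0.089 = 0.135.
Steady-state k*: s·k^0.41 = 0.135·k gives k* = (0.16/0.135)^(1/0.59) ≈ 1.3337.
MPK = 0.41·1.3337^(-0.59) ≈ 0.3459.
MPK > n+g+δ = 0.135, so the economy is dynamically efficient (under-saving).

dynamically efficient; MPK ≈ 0.346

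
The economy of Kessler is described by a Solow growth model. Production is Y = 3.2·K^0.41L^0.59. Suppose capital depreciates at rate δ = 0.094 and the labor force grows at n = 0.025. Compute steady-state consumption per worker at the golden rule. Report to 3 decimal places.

c_gold ≈ 10.009

Capital per worker breaks even when investment replaces (n + δ)·k; here n + δ = 0.119.
Maximizing c = f(k) − (n+δ)·k gives f'(k) = n+δ, i.e. 0.41·3.2·k^(0.41−1) = 0.119, so k_gold = (0.41·3.2/0.119)^(1/0.59) ≈ 58.4464.
y_gold = 3.2·58.4464^0.41 ≈ 16.9637.
c_gold = y_gold − (n+δ)·k_gold = 16.9637 − 0.119·58.4464 ≈ 10.0086.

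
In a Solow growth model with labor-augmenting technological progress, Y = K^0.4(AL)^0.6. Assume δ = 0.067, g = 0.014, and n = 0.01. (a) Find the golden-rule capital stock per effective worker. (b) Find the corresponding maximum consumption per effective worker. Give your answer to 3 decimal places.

(a) k_gold ≈ 11.795; (b) c_gold ≈ 1.610

Break-even investment rate: n + g + δ = 0.01 + 0.014 + 0.067 = 0.091.
Golden rule sets MPK = n+g+δ: 0.4·k^(0.4−1) = 0.091, so k_gold = (0.4/0.091)^(1/0.6) ≈ 11.7950.
y_gold = 11.7950^0.4 ≈ 2.6834; c_gold = y_gold − 0.091·k_gold ≈ 1.6100.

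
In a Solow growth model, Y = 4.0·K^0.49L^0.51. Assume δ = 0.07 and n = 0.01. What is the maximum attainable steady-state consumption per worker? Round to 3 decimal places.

Break-even investment rate: n + δ = 0.01 + 0.07 = 0.08.
Setting f'(k) = n+δ gives 0.49·4.0·k^(0.49−1) = 0.08, hence k_gold = (0.49·4.0/0.08)^(1/0.51) ≈ 529.4867.
y_gold = 4.0·529.4867^0.49 ≈ 86.4468.
c_gold = y_gold − (n+δ)·k_gold = 86.4468 − 0.08·529.4867 ≈ 44.0879.

c_gold ≈ 44.088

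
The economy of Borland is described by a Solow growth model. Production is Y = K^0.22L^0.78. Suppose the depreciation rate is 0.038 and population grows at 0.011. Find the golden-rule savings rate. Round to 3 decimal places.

n + δ = 0.011 + 0.038 = 0.049.
At the golden rule MPK = n+δ, and in any Cobb-Douglas steady state s = (n+δ)·k/y = MPK·k/y = capital's share 0.22.

s_gold = 0.220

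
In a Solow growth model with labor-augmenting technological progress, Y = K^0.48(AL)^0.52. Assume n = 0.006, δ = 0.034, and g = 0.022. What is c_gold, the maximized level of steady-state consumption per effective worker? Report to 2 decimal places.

n + g + δ = 0.006 + 0.022 + 0.034 = 0.062.
Setting f'(k) = n+g+δ gives 0.48·k^(0.48−1) = 0.062, hence k_gold = (0.48/0.062)^(1/0.52) ≈ 51.2066.
y_gold = 51.2066^0.48 ≈ 6.6142.
c_gold = y_gold − (n+g+δ)·k_gold = 6.6142 − 0.062·51.2066 ≈ 3.4394.

c_gold ≈ 3.44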